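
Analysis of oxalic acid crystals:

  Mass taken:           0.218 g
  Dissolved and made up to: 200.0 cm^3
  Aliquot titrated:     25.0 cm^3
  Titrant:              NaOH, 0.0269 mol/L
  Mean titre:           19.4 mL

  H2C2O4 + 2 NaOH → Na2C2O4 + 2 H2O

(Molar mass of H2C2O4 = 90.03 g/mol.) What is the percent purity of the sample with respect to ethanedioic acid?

n(NaOH) per titration = 0.0194 × 0.0269 = 5.22 × 10^-4 mol
From the 1:2 ratio, n(H2C2O4) in each aliquot = 1/2 × 5.22 × 10^-4 = 2.61 × 10^-4 mol
n(H2C2O4) in the whole flask = 2.61 × 10^-4 × 200.0/25.0 = 2.09 × 10^-3 mol
mass of H2C2O4 = 2.09 × 10^-3 × 90.03 = 0.188 g
% H2C2O4 = 0.188 / 0.218 × 100 = 86.2 %

86.2 %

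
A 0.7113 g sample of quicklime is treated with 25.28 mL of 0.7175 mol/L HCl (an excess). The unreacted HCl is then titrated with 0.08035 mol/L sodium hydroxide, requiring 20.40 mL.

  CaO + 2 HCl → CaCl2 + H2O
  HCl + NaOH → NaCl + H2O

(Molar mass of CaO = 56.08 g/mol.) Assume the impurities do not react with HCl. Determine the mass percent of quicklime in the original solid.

65.04 %

n(HCl) added = 0.02528 × 0.7175 = 0.01814 mol
n(NaOH) used in back-titration = 0.02040 × 0.08035 = 1.639 × 10^-3 mol
n(HCl) left over = 1.639 × 10^-3 mol (1:1 ratio)
n(HCl) consumed by analyte = 0.01814 − 1.639 × 10^-3 = 0.01650 mol
From the 1:2 ratio, n(CaO) = 1/2 × 0.01650 = 8.250 × 10^-3 mol
mass of CaO = 8.250 × 10^-3 × 56.08 = 0.4626 g
% CaO = 0.4626 / 0.7113 × 100 = 65.04 %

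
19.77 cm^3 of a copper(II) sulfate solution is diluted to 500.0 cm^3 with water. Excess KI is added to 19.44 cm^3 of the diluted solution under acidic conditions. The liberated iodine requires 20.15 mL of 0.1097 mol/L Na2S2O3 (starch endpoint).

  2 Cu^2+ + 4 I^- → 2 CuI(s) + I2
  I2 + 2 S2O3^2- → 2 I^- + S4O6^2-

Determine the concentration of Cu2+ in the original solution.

n(S2O3^2-) = 0.02015 × 0.1097 = 2.210 × 10^-3 mol
n(I2) = n(S2O3^2-)/2 = 1.105 × 10^-3 mol
From the 2:1 ratio, n(Cu2+) in the aliquot = 2/1 × 1.105 × 10^-3 = 2.210 × 10^-3 mol
[Cu2+]_dilute = 2.210 × 10^-3 / 0.01944 = 0.1137 mol/L
[Cu2+]_original = 0.1137 × 500.0/19.77 = 2.876 mol/L

2.876 mol/L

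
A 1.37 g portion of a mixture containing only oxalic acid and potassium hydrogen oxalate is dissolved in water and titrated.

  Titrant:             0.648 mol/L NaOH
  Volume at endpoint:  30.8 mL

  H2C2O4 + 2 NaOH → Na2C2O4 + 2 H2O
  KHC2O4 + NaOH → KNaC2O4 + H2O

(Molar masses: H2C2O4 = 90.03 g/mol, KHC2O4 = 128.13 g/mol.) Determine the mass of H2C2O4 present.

n(NaOH) = 0.0308 × 0.648 = 0.0200 mol
Let x = n(H2C2O4), y = n(KHC2O4).
Titrant: 2x + 1y = 0.0200;  mass: 90.03x + 128.13y = 1.37
Solving, x = 7.14 × 10^-3 mol, y = 5.67 × 10^-3 mol
mass of H2C2O4 = 7.14 × 10^-3 × 90.03 = 0.643 g

0.643 g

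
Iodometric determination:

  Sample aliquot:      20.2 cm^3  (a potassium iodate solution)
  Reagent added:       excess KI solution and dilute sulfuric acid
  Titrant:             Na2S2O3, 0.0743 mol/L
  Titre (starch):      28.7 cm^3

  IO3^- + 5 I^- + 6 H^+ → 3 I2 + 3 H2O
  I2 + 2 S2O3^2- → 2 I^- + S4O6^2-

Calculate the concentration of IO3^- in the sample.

0.0176 mol/L

n(S2O3^2-) = 0.0287 × 0.0743 = 2.13 × 10^-3 mol
n(I2) = n(S2O3^2-)/2 = 1.07 × 10^-3 mol
From the 1:3 ratio, n(IO3^-) in the aliquot = 1/3 × 1.07 × 10^-3 = 3.55 × 10^-4 mol
[IO3^-] = 3.55 × 10^-4 / 0.0202 = 0.0176 mol/L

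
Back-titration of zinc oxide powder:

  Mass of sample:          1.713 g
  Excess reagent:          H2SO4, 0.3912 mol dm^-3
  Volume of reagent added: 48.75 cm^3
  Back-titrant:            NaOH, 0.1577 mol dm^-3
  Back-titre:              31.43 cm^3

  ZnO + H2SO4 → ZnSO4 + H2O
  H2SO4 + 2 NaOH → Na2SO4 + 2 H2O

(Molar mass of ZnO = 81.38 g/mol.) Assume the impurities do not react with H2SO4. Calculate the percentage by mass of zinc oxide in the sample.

n(H2SO4) added = 0.04875 × 0.3912 = 0.01907 mol
n(NaOH) used in back-titration = 0.03143 × 0.1577 = 4.957 × 10^-3 mol
From the 1:2 ratio, n(H2SO4) left over = 1/2 × 4.957 × 10^-3 = 2.478 × 10^-3 mol
n(H2SO4) consumed by analyte = 0.01907 − 2.478 × 10^-3 = 0.01659 mol
n(ZnO) = 0.01659 mol (1:1 ratio)
mass of ZnO = 0.01659 × 81.38 = 1.350 g
% ZnO = 1.350 / 1.713 × 100 = 78.83 %

78.83 %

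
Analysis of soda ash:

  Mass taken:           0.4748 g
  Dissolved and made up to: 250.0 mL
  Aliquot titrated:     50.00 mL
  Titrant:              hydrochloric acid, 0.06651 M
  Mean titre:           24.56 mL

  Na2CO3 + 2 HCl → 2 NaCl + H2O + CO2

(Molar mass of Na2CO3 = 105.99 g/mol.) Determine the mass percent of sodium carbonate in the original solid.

n(HCl) per titration = 0.02456 × 0.06651 = 1.633 × 10^-3 mol
From the 1:2 ratio, n(Na2CO3) in each aliquot = 1/2 × 1.633 × 10^-3 = 8.167 × 10^-4 mol
n(Na2CO3) in the whole flask = 8.167 × 10^-4 × 250.0/50.00 = 4.084 × 10^-3 mol
mass of Na2CO3 = 4.084 × 10^-3 × 105.99 = 0.4328 g
% Na2CO3 = 0.4328 / 0.4748 × 100 = 91.16 %

91.16 %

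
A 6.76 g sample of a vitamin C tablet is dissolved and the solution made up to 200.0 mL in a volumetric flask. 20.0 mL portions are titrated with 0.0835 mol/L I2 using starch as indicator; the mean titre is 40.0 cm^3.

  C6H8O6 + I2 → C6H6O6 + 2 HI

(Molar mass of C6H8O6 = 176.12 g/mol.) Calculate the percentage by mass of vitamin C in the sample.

n(I2) per titration = 0.0400 × 0.0835 = 3.34 × 10^-3 mol
n(C6H8O6) in each aliquot = 3.34 × 10^-3 mol (1:1 ratio)
n(C6H8O6) in the whole flask = 3.34 × 10^-3 × 200.0/20.0 = 0.0334 mol
mass of C6H8O6 = 0.0334 × 176.12 = 5.88 g
% C6H8O6 = 5.88 / 6.76 × 100 = 87.0 %

87.0 %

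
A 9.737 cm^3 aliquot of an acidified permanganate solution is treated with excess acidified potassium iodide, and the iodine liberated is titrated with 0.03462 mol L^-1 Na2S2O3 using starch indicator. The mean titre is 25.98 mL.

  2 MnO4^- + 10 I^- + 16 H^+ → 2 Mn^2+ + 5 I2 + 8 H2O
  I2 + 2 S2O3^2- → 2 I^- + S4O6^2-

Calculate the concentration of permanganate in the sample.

0.01847 mol/L

n(S2O3^2-) = 0.02598 × 0.03462 = 8.994 × 10^-4 mol
n(I2) = n(S2O3^2-)/2 = 4.497 × 10^-4 mol
From the 2:5 ratio, n(MnO4^-) in the aliquot = 2/5 × 4.497 × 10^-4 = 1.799 × 10^-4 mol
[MnO4^-] = 1.799 × 10^-4 / 0.009737 = 0.01847 mol/L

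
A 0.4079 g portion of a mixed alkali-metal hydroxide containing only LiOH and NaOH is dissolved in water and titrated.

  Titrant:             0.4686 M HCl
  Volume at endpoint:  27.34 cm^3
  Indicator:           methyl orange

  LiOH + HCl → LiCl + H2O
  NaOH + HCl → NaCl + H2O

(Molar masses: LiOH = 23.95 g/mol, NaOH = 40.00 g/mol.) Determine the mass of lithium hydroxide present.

0.1560 g

n(HCl) = 0.02734 × 0.4686 = 0.01281 mol
Let x = n(LiOH), y = n(NaOH).
Titrant: 1x + 1y = 0.01281;  mass: 23.95x + 40.00y = 0.4079
Solving, x = 6.515 × 10^-3 mol, y = 6.297 × 10^-3 mol
mass of LiOH = 6.515 × 10^-3 × 23.95 = 0.1560 g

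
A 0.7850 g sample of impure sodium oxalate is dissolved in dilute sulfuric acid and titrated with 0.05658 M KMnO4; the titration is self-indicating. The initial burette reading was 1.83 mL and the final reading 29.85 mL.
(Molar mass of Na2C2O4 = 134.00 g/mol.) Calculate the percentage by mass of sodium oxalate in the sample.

2 MnO4^- + 5 C2O4^2- + 16 H^+ → 2 Mn^2+ + 10 CO2 + 8 H2O
n(KMnO4) = 0.02802 L × 0.05658 mol/L = 1.585 × 10^-3 mol
From the 5:2 ratio, n(Na2C2O4) = 5/2 × 1.585 × 10^-3 = 3.963 × 10^-3 mol
mass of Na2C2O4 = 3.963 × 10^-3 × 134.00 g/mol = 0.5311 g
% Na2C2O4 = 0.5311 / 0.7850 × 100 = 67.66 %

67.66 %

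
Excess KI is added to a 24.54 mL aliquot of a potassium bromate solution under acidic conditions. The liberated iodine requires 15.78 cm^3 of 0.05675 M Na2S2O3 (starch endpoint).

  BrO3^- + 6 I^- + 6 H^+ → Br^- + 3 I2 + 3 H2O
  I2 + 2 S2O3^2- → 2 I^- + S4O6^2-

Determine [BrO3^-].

n(S2O3^2-) = 0.01578 × 0.05675 = 8.955 × 10^-4 mol
n(I2) = n(S2O3^2-)/2 = 4.478 × 10^-4 mol
From the 1:3 ratio, n(BrO3^-) in the aliquot = 1/3 × 4.478 × 10^-4 = 1.493 × 10^-4 mol
[BrO3^-] = 1.493 × 10^-4 / 0.02454 = 0.006082 mol/L

0.006082 M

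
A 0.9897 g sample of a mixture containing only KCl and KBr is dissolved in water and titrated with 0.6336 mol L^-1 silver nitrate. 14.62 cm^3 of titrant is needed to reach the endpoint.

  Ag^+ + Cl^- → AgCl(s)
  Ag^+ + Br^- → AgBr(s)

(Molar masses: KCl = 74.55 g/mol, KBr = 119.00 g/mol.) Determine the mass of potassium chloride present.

n(AgNO3) = 0.01462 × 0.6336 = 9.263 × 10^-3 mol
Let x = n(KCl), y = n(KBr).
Titrant: 1x + 1y = 9.263 × 10^-3;  mass: 74.55x + 119.00y = 0.9897
Solving, x = 2.534 × 10^-3 mol, y = 6.729 × 10^-3 mol
mass of KCl = 2.534 × 10^-3 × 74.55 = 0.1889 g

0.1889 g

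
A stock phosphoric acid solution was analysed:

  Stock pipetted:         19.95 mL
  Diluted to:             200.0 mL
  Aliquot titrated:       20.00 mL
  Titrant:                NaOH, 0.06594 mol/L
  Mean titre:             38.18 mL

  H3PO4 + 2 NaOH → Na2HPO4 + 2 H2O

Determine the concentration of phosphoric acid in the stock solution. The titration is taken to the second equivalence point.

n(NaOH) = 0.03818 × 0.06594 = 2.518 × 10^-3 mol
From the 1:2 ratio, n(H3PO4) in the aliquot = 1/2 × 2.518 × 10^-3 = 1.259 × 10^-3 mol
[H3PO4]_dilute = 1.259 × 10^-3 / 0.02000 = 0.06294 mol/L
Dilution factor = 200.0 / 19.95 = 10.03
[H3PO4]_stock = 0.06294 × 10.03 = 0.6310 mol/L

0.6310 mol/L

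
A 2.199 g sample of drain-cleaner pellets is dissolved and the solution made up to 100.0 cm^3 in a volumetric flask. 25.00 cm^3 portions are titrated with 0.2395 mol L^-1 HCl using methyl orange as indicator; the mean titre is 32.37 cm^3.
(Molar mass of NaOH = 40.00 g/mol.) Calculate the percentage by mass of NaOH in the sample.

56.41 %

NaOH + HCl → NaCl + H2O
n(HCl) per titration = 0.03237 × 0.2395 = 7.753 × 10^-3 mol
n(NaOH) in each aliquot = 7.753 × 10^-3 mol (1:1 ratio)
n(NaOH) in the whole flask = 7.753 × 10^-3 × 100.0/25.00 = 0.03101 mol
mass of NaOH = 0.03101 × 40.00 = 1.240 g
% NaOH = 1.240 / 2.199 × 100 = 56.41 %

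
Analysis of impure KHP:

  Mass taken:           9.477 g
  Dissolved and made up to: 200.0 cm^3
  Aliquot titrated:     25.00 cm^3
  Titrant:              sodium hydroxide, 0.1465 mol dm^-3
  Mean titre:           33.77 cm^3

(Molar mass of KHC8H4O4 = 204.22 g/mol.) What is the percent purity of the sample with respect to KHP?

85.29 %

KHC8H4O4 + NaOH → KNaC8H4O4 + H2O
n(NaOH) per titration = 0.03377 × 0.1465 = 4.947 × 10^-3 mol
n(KHC8H4O4) in each aliquot = 4.947 × 10^-3 mol (1:1 ratio)
n(KHC8H4O4) in the whole flask = 4.947 × 10^-3 × 200.0/25.00 = 0.03958 mol
mass of KHC8H4O4 = 0.03958 × 204.22 = 8.083 g
% KHC8H4O4 = 8.083 / 9.477 × 100 = 85.29 %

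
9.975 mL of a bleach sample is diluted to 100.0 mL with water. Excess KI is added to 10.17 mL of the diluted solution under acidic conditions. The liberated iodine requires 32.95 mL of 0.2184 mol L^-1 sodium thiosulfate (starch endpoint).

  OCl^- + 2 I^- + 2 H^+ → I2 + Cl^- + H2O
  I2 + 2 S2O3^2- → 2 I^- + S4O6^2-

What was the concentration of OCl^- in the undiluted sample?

n(S2O3^2-) = 0.03295 × 0.2184 = 7.196 × 10^-3 mol
n(I2) = n(S2O3^2-)/2 = 3.598 × 10^-3 mol
n(OCl^-) in the aliquot = 3.598 × 10^-3 mol (1:1 ratio)
[OCl^-]_dilute = 3.598 × 10^-3 / 0.01017 = 0.3538 mol/L
[OCl^-]_original = 0.3538 × 100.0/9.975 = 3.547 mol/L

3.547 mol/L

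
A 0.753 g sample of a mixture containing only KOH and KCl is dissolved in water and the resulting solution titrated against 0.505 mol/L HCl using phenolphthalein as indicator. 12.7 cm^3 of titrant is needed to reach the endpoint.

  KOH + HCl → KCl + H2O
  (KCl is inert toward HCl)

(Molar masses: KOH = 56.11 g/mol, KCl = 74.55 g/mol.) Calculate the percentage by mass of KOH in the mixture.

47.8 %

n(HCl) = 0.0127 × 0.505 = 6.41 × 10^-3 mol
Let x = n(KOH), y = n(KCl).
Titrant: 1x = 6.41 × 10^-3;  mass: 56.11x + 74.55y = 0.753
Solving, x = 6.41 × 10^-3 mol, y = 5.27 × 10^-3 mol
mass of KOH = 6.41 × 10^-3 × 56.11 = 0.360 g
% KOH = 0.360 / 0.753 × 100 = 47.8 %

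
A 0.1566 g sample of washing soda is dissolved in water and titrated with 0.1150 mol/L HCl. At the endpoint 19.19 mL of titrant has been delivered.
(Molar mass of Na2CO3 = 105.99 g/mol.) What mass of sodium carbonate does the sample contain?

Na2CO3 + 2 HCl → 2 NaCl + H2O + CO2
n(HCl) = 0.01919 L × 0.1150 mol/L = 2.207 × 10^-3 mol
From the 1:2 ratio, n(Na2CO3) = 1/2 × 2.207 × 10^-3 = 1.103 × 10^-3 mol
mass of Na2CO3 = 1.103 × 10^-3 × 105.99 g/mol = 0.1170 g

0.1170 g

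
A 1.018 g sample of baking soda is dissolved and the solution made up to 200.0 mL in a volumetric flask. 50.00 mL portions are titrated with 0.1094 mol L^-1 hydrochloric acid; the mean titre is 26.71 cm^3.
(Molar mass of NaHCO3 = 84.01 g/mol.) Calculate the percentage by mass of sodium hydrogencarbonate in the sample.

NaHCO3 + HCl → NaCl + H2O + CO2
n(HCl) per titration = 0.02671 × 0.1094 = 2.922 × 10^-3 mol
n(NaHCO3) in each aliquot = 2.922 × 10^-3 mol (1:1 ratio)
n(NaHCO3) in the whole flask = 2.922 × 10^-3 × 200.0/50.00 = 0.01169 mol
mass of NaHCO3 = 0.01169 × 84.01 = 0.9819 g
% NaHCO3 = 0.9819 / 1.018 × 100 = 96.46 %

96.46 %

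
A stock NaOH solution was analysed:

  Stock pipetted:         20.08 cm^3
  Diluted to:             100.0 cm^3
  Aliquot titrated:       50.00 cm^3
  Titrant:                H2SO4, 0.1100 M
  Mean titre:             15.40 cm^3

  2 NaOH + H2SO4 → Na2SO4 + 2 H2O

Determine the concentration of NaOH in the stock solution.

0.3375 M

n(H2SO4) = 0.01540 × 0.1100 = 1.694 × 10^-3 mol
From the 2:1 ratio, n(NaOH) in the aliquot = 2/1 × 1.694 × 10^-3 = 3.388 × 10^-3 mol
[NaOH]_dilute = 3.388 × 10^-3 / 0.05000 = 0.06776 mol/L
Dilution factor = 100.0 / 20.08 = 4.980
[NaOH]_stock = 0.06776 × 4.980 = 0.3375 mol/L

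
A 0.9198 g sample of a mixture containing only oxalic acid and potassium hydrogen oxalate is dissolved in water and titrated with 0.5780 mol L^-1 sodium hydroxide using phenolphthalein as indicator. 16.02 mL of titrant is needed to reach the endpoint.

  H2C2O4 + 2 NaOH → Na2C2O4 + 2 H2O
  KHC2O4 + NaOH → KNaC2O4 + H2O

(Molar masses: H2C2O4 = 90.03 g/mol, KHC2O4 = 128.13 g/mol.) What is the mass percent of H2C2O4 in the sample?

n(NaOH) = 0.01602 × 0.5780 = 9.260 × 10^-3 mol
Let x = n(H2C2O4), y = n(KHC2O4).
Titrant: 2x + 1y = 9.260 × 10^-3;  mass: 90.03x + 128.13y = 0.9198
Solving, x = 1.604 × 10^-3 mol, y = 6.052 × 10^-3 mol
mass of H2C2O4 = 1.604 × 10^-3 × 90.03 = 0.1444 g
% H2C2O4 = 0.1444 / 0.9198 × 100 = 15.70 %

15.70 %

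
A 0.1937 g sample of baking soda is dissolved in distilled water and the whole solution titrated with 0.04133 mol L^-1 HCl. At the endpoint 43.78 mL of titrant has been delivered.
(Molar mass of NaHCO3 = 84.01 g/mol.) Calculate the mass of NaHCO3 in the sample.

NaHCO3 + HCl → NaCl + H2O + CO2
n(HCl) = 0.04378 L × 0.04133 mol/L = 1.809 × 10^-3 mol
n(NaHCO3) = 1.809 × 10^-3 mol (1:1 ratio)
mass of NaHCO3 = 1.809 × 10^-3 × 84.01 g/mol = 0.1520 g

0.1520 g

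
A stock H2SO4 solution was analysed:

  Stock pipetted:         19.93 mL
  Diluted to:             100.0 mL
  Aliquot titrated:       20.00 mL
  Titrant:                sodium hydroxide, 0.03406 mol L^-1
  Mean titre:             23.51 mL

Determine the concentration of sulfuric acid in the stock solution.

0.1004 mol/L

H2SO4 + 2 NaOH → Na2SO4 + 2 H2O
n(NaOH) = 0.02351 × 0.03406 = 8.008 × 10^-4 mol
From the 1:2 ratio, n(H2SO4) in the aliquot = 1/2 × 8.008 × 10^-4 = 4.004 × 10^-4 mol
[H2SO4]_dilute = 4.004 × 10^-4 / 0.02000 = 0.02002 mol/L
Dilution factor = 100.0 / 19.93 = 5.018
[H2SO4]_stock = 0.02002 × 5.018 = 0.1004 mol/L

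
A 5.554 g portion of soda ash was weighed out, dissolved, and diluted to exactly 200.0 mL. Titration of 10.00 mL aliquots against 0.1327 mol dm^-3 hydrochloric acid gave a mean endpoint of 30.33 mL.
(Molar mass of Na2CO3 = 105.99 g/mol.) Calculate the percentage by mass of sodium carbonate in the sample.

Na2CO3 + 2 HCl → 2 NaCl + H2O + CO2
n(HCl) per titration = 0.03033 × 0.1327 = 4.025 × 10^-3 mol
From the 1:2 ratio, n(Na2CO3) in each aliquot = 1/2 × 4.025 × 10^-3 = 2.012 × 10^-3 mol
n(Na2CO3) in the whole flask = 2.012 × 10^-3 × 200.0/10.00 = 0.04025 mol
mass of Na2CO3 = 0.04025 × 105.99 = 4.266 g
% Na2CO3 = 4.266 / 5.554 × 100 = 76.81 %

76.81 %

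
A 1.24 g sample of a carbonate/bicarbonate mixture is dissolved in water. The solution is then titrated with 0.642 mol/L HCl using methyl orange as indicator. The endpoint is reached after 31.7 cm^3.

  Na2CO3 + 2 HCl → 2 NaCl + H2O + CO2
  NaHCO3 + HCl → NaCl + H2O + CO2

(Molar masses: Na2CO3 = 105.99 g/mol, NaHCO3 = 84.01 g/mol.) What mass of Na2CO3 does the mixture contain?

0.803 g

n(HCl) = 0.0317 × 0.642 = 0.0204 mol
Let x = n(Na2CO3), y = n(NaHCO3).
Titrant: 2x + 1y = 0.0204;  mass: 105.99x + 84.01y = 1.24
Solving, x = 7.57 × 10^-3 mol, y = 5.21 × 10^-3 mol
mass of Na2CO3 = 7.57 × 10^-3 × 105.99 = 0.803 g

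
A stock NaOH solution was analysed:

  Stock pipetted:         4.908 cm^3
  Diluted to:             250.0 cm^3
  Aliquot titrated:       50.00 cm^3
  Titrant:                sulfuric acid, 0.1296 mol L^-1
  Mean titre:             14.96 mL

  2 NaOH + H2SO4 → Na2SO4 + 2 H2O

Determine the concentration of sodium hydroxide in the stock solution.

3.950 mol/L

n(H2SO4) = 0.01496 × 0.1296 = 1.939 × 10^-3 mol
From the 2:1 ratio, n(NaOH) in the aliquot = 2/1 × 1.939 × 10^-3 = 3.878 × 10^-3 mol
[NaOH]_dilute = 3.878 × 10^-3 / 0.05000 = 0.07755 mol/L
Dilution factor = 250.0 / 4.908 = 50.94
[NaOH]_stock = 0.07755 × 50.94 = 3.950 mol/L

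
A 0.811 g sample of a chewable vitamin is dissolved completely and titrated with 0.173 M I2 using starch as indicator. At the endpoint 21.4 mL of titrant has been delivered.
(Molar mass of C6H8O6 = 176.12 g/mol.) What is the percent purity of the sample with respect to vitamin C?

80.4 %

C6H8O6 + I2 → C6H6O6 + 2 HI
n(I2) = 0.0214 L × 0.173 mol/L = 3.70 × 10^-3 mol
n(C6H8O6) = 3.70 × 10^-3 mol (1:1 ratio)
mass of C6H8O6 = 3.70 × 10^-3 × 176.12 g/mol = 0.652 g
% C6H8O6 = 0.652 / 0.811 × 100 = 80.4 %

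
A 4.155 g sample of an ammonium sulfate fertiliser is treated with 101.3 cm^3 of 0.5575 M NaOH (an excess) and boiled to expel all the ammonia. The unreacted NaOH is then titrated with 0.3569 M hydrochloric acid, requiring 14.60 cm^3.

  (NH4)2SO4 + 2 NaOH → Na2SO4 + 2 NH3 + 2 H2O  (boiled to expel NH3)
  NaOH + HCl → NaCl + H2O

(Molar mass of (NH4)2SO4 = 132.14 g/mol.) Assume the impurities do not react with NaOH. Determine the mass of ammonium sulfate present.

3.387 g

n(NaOH) added = 0.1013 × 0.5575 = 0.05647 mol
n(HCl) used in back-titration = 0.01460 × 0.3569 = 5.211 × 10^-3 mol
n(NaOH) left over = 5.211 × 10^-3 mol (1:1 ratio)
n(NaOH) consumed by analyte = 0.05647 − 5.211 × 10^-3 = 0.05126 mol
From the 1:2 ratio, n((NH4)2SO4) = 1/2 × 0.05126 = 0.02563 mol
mass of (NH4)2SO4 = 0.02563 × 132.14 = 3.387 g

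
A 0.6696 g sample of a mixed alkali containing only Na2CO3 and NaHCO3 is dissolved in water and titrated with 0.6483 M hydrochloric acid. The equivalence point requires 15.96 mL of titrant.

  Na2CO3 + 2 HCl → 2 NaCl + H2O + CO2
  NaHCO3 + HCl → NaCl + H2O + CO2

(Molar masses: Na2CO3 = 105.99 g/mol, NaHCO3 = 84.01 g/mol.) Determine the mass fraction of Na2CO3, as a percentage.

50.94 %

n(HCl) = 0.01596 × 0.6483 = 0.01035 mol
Let x = n(Na2CO3), y = n(NaHCO3).
Titrant: 2x + 1y = 0.01035;  mass: 105.99x + 84.01y = 0.6696
Solving, x = 3.218 × 10^-3 mol, y = 3.910 × 10^-3 mol
mass of Na2CO3 = 3.218 × 10^-3 × 105.99 = 0.3411 g
% Na2CO3 = 0.3411 / 0.6696 × 100 = 50.94 %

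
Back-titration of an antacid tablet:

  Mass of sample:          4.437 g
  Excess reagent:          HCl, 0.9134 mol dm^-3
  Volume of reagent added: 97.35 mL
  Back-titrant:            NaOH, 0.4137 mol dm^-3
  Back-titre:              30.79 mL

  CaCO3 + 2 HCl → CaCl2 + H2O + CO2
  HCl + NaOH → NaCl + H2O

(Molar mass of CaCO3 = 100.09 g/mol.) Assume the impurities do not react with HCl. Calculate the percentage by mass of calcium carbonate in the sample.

n(HCl) added = 0.09735 × 0.9134 = 0.08892 mol
n(NaOH) used in back-titration = 0.03079 × 0.4137 = 0.01274 mol
n(HCl) left over = 0.01274 mol (1:1 ratio)
n(HCl) consumed by analyte = 0.08892 − 0.01274 = 0.07618 mol
From the 1:2 ratio, n(CaCO3) = 1/2 × 0.07618 = 0.03809 mol
mass of CaCO3 = 0.03809 × 100.09 = 3.813 g
% CaCO3 = 3.813 / 4.437 × 100 = 85.93 %

85.93 %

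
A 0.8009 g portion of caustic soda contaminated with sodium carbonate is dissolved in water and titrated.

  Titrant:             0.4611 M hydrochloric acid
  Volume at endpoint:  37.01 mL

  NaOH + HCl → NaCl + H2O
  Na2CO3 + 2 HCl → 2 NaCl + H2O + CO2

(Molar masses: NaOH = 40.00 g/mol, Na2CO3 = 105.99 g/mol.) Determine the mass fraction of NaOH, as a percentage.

n(HCl) = 0.03701 × 0.4611 = 0.01707 mol
Let x = n(NaOH), y = n(Na2CO3).
Titrant: 1x + 2y = 0.01707;  mass: 40.00x + 105.99y = 0.8009
Solving, x = 7.963 × 10^-3 mol, y = 4.551 × 10^-3 mol
mass of NaOH = 7.963 × 10^-3 × 40.00 = 0.3185 g
% NaOH = 0.3185 / 0.8009 × 100 = 39.77 %

39.77 %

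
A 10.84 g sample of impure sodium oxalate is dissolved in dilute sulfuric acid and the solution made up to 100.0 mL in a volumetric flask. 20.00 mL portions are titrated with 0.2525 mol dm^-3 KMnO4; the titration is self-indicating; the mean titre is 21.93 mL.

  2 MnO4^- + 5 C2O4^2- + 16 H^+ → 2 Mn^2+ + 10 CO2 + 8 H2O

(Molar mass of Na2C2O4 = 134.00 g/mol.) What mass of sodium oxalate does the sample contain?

9.275 g

n(KMnO4) per titration = 0.02193 × 0.2525 = 5.537 × 10^-3 mol
From the 5:2 ratio, n(Na2C2O4) in each aliquot = 5/2 × 5.537 × 10^-3 = 0.01384 mol
n(Na2C2O4) in the whole flask = 0.01384 × 100.0/20.00 = 0.06922 mol
mass of Na2C2O4 = 0.06922 × 134.00 = 9.275 g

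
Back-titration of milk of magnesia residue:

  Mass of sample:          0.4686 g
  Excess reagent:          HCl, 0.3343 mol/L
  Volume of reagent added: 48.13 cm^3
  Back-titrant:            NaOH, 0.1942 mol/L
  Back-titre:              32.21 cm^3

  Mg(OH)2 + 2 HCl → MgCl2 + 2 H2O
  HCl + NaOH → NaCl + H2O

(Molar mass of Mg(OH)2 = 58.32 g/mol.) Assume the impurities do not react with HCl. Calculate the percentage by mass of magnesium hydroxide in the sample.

61.20 %

n(HCl) added = 0.04813 × 0.3343 = 0.01609 mol
n(NaOH) used in back-titration = 0.03221 × 0.1942 = 6.255 × 10^-3 mol
n(HCl) left over = 6.255 × 10^-3 mol (1:1 ratio)
n(HCl) consumed by analyte = 0.01609 − 6.255 × 10^-3 = 9.835 × 10^-3 mol
From the 1:2 ratio, n(Mg(OH)2) = 1/2 × 9.835 × 10^-3 = 4.917 × 10^-3 mol
mass of Mg(OH)2 = 4.917 × 10^-3 × 58.32 = 0.2868 g
% Mg(OH)2 = 0.2868 / 0.4686 × 100 = 61.20 %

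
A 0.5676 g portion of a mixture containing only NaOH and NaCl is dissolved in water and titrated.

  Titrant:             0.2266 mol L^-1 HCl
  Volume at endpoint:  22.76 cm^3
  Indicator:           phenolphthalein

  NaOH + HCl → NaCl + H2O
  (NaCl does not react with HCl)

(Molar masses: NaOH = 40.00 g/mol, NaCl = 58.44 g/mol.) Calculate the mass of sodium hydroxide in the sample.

n(HCl) = 0.02276 × 0.2266 = 5.157 × 10^-3 mol
Let x = n(NaOH), y = n(NaCl).
Titrant: 1x = 5.157 × 10^-3;  mass: 40.00x + 58.44y = 0.5676
Solving, x = 5.157 × 10^-3 mol, y = 6.182 × 10^-3 mol
mass of NaOH = 5.157 × 10^-3 × 40.00 = 0.2063 g

0.2063 g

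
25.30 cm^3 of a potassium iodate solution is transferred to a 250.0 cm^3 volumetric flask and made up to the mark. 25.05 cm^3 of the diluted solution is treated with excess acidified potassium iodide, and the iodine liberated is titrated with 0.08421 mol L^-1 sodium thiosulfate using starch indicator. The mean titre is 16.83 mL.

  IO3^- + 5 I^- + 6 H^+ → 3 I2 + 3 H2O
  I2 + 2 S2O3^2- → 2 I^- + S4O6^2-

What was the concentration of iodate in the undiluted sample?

0.09318 mol/L

n(S2O3^2-) = 0.01683 × 0.08421 = 1.417 × 10^-3 mol
n(I2) = n(S2O3^2-)/2 = 7.086 × 10^-4 mol
From the 1:3 ratio, n(IO3^-) in the aliquot = 1/3 × 7.086 × 10^-4 = 2.362 × 10^-4 mol
[IO3^-]_dilute = 2.362 × 10^-4 / 0.02505 = 0.009430 mol/L
[IO3^-]_original = 0.009430 × 250.0/25.30 = 0.09318 mol/L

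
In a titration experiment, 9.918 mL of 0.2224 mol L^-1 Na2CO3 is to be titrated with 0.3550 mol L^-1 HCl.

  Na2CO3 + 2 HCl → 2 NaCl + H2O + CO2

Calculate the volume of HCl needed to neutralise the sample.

12.43 mL

n(Na2CO3) = 0.009918 L × 0.2224 mol/L = 2.206 × 10^-3 mol
From the 2:1 stoichiometry, n(HCl) = 2/1 × 2.206 × 10^-3 = 4.412 × 10^-3 mol
V(HCl) = 4.412 × 10^-3 mol / 0.3550 mol/L = 0.01243 L = 12.43 mL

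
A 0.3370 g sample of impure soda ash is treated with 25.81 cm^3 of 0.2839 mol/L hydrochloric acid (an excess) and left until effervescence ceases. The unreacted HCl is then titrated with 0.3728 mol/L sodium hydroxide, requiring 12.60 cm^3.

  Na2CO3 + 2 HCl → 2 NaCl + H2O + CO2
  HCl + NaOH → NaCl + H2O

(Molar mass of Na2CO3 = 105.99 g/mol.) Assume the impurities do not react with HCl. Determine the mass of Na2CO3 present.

0.1394 g

n(HCl) added = 0.02581 × 0.2839 = 7.327 × 10^-3 mol
n(NaOH) used in back-titration = 0.01260 × 0.3728 = 4.697 × 10^-3 mol
n(HCl) left over = 4.697 × 10^-3 mol (1:1 ratio)
n(HCl) consumed by analyte = 7.327 × 10^-3 − 4.697 × 10^-3 = 2.630 × 10^-3 mol
From the 1:2 ratio, n(Na2CO3) = 1/2 × 2.630 × 10^-3 = 1.315 × 10^-3 mol
mass of Na2CO3 = 1.315 × 10^-3 × 105.99 = 0.1394 g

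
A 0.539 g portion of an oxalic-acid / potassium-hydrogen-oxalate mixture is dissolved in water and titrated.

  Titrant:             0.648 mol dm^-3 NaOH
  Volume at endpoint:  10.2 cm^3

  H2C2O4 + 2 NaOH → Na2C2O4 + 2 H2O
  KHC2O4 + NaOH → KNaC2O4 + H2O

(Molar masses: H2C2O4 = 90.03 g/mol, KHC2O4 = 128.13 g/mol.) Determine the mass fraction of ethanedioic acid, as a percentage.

n(NaOH) = 0.0102 × 0.648 = 6.61 × 10^-3 mol
Let x = n(H2C2O4), y = n(KHC2O4).
Titrant: 2x + 1y = 6.61 × 10^-3;  mass: 90.03x + 128.13y = 0.539
Solving, x = 1.85 × 10^-3 mol, y = 2.91 × 10^-3 mol
mass of H2C2O4 = 1.85 × 10^-3 × 90.03 = 0.167 g
% H2C2O4 = 0.167 / 0.539 × 100 = 30.9 %

30.9 %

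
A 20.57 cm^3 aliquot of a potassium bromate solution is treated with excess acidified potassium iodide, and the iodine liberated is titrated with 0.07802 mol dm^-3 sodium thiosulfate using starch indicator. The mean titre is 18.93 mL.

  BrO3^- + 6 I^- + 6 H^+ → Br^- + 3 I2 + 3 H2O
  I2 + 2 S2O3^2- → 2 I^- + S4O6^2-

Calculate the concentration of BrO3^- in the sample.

0.01197 mol/L

n(S2O3^2-) = 0.01893 × 0.07802 = 1.477 × 10^-3 mol
n(I2) = n(S2O3^2-)/2 = 7.385 × 10^-4 mol
From the 1:3 ratio, n(BrO3^-) in the aliquot = 1/3 × 7.385 × 10^-4 = 2.462 × 10^-4 mol
[BrO3^-] = 2.462 × 10^-4 / 0.02057 = 0.01197 mol/L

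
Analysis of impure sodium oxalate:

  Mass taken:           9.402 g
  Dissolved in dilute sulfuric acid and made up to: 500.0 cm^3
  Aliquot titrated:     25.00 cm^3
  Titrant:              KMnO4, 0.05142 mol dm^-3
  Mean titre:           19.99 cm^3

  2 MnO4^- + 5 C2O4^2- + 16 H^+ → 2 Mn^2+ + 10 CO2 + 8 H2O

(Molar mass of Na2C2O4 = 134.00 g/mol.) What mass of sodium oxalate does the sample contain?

6.887 g

n(KMnO4) per titration = 0.01999 × 0.05142 = 1.028 × 10^-3 mol
From the 5:2 ratio, n(Na2C2O4) in each aliquot = 5/2 × 1.028 × 10^-3 = 2.570 × 10^-3 mol
n(Na2C2O4) in the whole flask = 2.570 × 10^-3 × 500.0/25.00 = 0.05139 mol
mass of Na2C2O4 = 0.05139 × 134.00 = 6.887 g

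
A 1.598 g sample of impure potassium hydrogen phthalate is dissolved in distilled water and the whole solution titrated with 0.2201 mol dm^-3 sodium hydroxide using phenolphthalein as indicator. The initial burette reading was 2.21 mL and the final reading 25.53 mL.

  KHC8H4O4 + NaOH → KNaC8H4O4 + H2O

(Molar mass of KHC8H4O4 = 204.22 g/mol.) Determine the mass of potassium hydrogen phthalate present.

n(NaOH) = 0.02332 L × 0.2201 mol/L = 5.133 × 10^-3 mol
n(KHC8H4O4) = 5.133 × 10^-3 mol (1:1 ratio)
mass of KHC8H4O4 = 5.133 × 10^-3 × 204.22 g/mol = 1.048 g

1.048 g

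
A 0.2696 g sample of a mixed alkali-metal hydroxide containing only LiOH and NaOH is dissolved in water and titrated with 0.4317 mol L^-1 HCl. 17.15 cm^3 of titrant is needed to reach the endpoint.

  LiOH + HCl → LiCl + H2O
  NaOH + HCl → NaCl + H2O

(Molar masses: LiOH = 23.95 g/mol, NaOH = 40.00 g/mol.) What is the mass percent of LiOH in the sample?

14.69 %

n(HCl) = 0.01715 × 0.4317 = 7.404 × 10^-3 mol
Let x = n(LiOH), y = n(NaOH).
Titrant: 1x + 1y = 7.404 × 10^-3;  mass: 23.95x + 40.00y = 0.2696
Solving, x = 1.654 × 10^-3 mol, y = 5.750 × 10^-3 mol
mass of LiOH = 1.654 × 10^-3 × 23.95 = 0.03961 g
% LiOH = 0.03961 / 0.2696 × 100 = 14.69 %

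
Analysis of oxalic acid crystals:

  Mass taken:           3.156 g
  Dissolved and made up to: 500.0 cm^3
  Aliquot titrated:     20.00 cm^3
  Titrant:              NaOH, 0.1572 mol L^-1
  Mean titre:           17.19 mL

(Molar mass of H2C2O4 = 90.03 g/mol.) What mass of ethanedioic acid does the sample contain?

3.041 g

H2C2O4 + 2 NaOH → Na2C2O4 + 2 H2O
n(NaOH) per titration = 0.01719 × 0.1572 = 2.702 × 10^-3 mol
From the 1:2 ratio, n(H2C2O4) in each aliquot = 1/2 × 2.702 × 10^-3 = 1.351 × 10^-3 mol
n(H2C2O4) in the whole flask = 1.351 × 10^-3 × 500.0/20.00 = 0.03378 mol
mass of H2C2O4 = 0.03378 × 90.03 = 3.041 g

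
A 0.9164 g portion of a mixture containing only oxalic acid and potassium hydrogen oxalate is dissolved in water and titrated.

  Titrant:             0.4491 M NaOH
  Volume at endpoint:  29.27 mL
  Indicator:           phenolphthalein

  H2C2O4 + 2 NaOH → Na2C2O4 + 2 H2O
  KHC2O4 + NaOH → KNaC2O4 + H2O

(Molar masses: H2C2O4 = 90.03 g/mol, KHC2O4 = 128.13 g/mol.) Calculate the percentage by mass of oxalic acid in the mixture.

45.38 %

n(NaOH) = 0.02927 × 0.4491 = 0.01315 mol
Let x = n(H2C2O4), y = n(KHC2O4).
Titrant: 2x + 1y = 0.01315;  mass: 90.03x + 128.13y = 0.9164
Solving, x = 4.619 × 10^-3 mol, y = 3.906 × 10^-3 mol
mass of H2C2O4 = 4.619 × 10^-3 × 90.03 = 0.4159 g
% H2C2O4 = 0.4159 / 0.9164 × 100 = 45.38 %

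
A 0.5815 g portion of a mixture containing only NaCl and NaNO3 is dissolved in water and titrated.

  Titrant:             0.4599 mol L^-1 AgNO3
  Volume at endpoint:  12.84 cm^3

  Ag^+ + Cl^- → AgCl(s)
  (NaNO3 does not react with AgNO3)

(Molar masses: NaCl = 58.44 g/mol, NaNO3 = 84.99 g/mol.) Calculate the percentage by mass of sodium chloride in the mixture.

59.35 %

n(AgNO3) = 0.01284 × 0.4599 = 5.905 × 10^-3 mol
Let x = n(NaCl), y = n(NaNO3).
Titrant: 1x = 5.905 × 10^-3;  mass: 58.44x + 84.99y = 0.5815
Solving, x = 5.905 × 10^-3 mol, y = 2.782 × 10^-3 mol
mass of NaCl = 5.905 × 10^-3 × 58.44 = 0.3451 g
% NaCl = 0.3451 / 0.5815 × 100 = 59.35 %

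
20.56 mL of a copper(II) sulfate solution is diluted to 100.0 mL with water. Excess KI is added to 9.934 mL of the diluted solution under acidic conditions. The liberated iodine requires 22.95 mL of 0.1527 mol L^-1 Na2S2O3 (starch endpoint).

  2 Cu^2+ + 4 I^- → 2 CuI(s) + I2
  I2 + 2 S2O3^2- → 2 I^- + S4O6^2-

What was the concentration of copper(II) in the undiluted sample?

1.716 mol/L

n(S2O3^2-) = 0.02295 × 0.1527 = 3.504 × 10^-3 mol
n(I2) = n(S2O3^2-)/2 = 1.752 × 10^-3 mol
From the 2:1 ratio, n(Cu2+) in the aliquot = 2/1 × 1.752 × 10^-3 = 3.504 × 10^-3 mol
[Cu2+]_dilute = 3.504 × 10^-3 / 0.009934 = 0.3528 mol/L
[Cu2+]_original = 0.3528 × 100.0/20.56 = 1.716 mol/L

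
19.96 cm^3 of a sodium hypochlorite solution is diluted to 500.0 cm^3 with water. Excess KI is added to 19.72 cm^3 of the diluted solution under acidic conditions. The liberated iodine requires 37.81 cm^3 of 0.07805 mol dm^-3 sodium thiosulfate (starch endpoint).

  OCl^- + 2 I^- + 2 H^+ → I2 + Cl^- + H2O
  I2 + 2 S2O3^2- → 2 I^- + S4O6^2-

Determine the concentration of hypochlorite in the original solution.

1.874 mol/L

n(S2O3^2-) = 0.03781 × 0.07805 = 2.951 × 10^-3 mol
n(I2) = n(S2O3^2-)/2 = 1.476 × 10^-3 mol
n(OCl^-) in the aliquot = 1.476 × 10^-3 mol (1:1 ratio)
[OCl^-]_dilute = 1.476 × 10^-3 / 0.01972 = 0.07482 mol/L
[OCl^-]_original = 0.07482 × 500.0/19.96 = 1.874 mol/L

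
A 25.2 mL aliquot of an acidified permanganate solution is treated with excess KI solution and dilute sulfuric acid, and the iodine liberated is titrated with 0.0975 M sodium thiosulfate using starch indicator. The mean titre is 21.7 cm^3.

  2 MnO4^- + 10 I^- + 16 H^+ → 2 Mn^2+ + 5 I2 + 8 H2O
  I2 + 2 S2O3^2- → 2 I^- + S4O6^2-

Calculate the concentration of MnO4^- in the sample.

n(S2O3^2-) = 0.0217 × 0.0975 = 2.12 × 10^-3 mol
n(I2) = n(S2O3^2-)/2 = 1.06 × 10^-3 mol
From the 2:5 ratio, n(MnO4^-) in the aliquot = 2/5 × 1.06 × 10^-3 = 4.23 × 10^-4 mol
[MnO4^-] = 4.23 × 10^-4 / 0.0252 = 0.0168 mol/L

0.0168 M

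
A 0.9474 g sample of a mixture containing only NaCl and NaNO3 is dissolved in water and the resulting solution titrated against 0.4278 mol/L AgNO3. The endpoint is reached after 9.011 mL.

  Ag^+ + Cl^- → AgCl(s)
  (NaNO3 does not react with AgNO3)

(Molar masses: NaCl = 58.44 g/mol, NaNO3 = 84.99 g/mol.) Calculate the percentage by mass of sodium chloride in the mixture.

23.78 %

n(AgNO3) = 0.009011 × 0.4278 = 3.855 × 10^-3 mol
Let x = n(NaCl), y = n(NaNO3).
Titrant: 1x = 3.855 × 10^-3;  mass: 58.44x + 84.99y = 0.9474
Solving, x = 3.855 × 10^-3 mol, y = 8.497 × 10^-3 mol
mass of NaCl = 3.855 × 10^-3 × 58.44 = 0.2253 g
% NaCl = 0.2253 / 0.9474 × 100 = 23.78 %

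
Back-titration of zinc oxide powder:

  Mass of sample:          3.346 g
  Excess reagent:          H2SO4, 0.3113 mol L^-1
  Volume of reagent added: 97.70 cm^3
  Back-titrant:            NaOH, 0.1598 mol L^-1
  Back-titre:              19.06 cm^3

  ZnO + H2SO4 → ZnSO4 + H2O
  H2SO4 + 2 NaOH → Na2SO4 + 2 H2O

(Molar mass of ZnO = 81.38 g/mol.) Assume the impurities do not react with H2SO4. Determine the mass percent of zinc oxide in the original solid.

70.27 %

n(H2SO4) added = 0.09770 × 0.3113 = 0.03041 mol
n(NaOH) used in back-titration = 0.01906 × 0.1598 = 3.046 × 10^-3 mol
From the 1:2 ratio, n(H2SO4) left over = 1/2 × 3.046 × 10^-3 = 1.523 × 10^-3 mol
n(H2SO4) consumed by analyte = 0.03041 − 1.523 × 10^-3 = 0.02889 mol
n(ZnO) = 0.02889 mol (1:1 ratio)
mass of ZnO = 0.02889 × 81.38 = 2.351 g
% ZnO = 2.351 / 3.346 × 100 = 70.27 %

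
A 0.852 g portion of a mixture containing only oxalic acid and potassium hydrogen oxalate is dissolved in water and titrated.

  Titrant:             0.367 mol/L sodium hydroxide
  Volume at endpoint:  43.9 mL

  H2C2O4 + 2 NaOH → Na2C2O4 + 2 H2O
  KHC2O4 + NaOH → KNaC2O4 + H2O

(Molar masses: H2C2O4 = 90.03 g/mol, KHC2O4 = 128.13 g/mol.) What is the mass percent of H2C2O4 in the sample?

n(NaOH) = 0.0439 × 0.367 = 0.0161 mol
Let x = n(H2C2O4), y = n(KHC2O4).
Titrant: 2x + 1y = 0.0161;  mass: 90.03x + 128.13y = 0.852
Solving, x = 7.29 × 10^-3 mol, y = 1.52 × 10^-3 mol
mass of H2C2O4 = 7.29 × 10^-3 × 90.03 = 0.657 g
% H2C2O4 = 0.657 / 0.852 × 100 = 77.1 %

77.1 %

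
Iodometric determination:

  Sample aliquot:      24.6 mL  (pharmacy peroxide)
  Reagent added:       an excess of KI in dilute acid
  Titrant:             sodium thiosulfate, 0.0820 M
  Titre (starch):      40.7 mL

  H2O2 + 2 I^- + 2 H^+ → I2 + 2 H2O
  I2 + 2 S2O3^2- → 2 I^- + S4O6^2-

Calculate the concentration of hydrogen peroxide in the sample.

n(S2O3^2-) = 0.0407 × 0.0820 = 3.34 × 10^-3 mol
n(I2) = n(S2O3^2-)/2 = 1.67 × 10^-3 mol
n(H2O2) in the aliquot = 1.67 × 10^-3 mol (1:1 ratio)
[H2O2] = 1.67 × 10^-3 / 0.0246 = 0.0678 mol/L

0.0678 M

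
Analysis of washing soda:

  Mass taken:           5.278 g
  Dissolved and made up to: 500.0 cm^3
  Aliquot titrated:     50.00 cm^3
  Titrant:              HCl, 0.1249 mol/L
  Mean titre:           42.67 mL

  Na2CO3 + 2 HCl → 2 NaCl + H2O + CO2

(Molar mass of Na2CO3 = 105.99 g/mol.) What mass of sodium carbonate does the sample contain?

2.824 g

n(HCl) per titration = 0.04267 × 0.1249 = 5.329 × 10^-3 mol
From the 1:2 ratio, n(Na2CO3) in each aliquot = 1/2 × 5.329 × 10^-3 = 2.665 × 10^-3 mol
n(Na2CO3) in the whole flask = 2.665 × 10^-3 × 500.0/50.00 = 0.02665 mol
mass of Na2CO3 = 0.02665 × 105.99 = 2.824 g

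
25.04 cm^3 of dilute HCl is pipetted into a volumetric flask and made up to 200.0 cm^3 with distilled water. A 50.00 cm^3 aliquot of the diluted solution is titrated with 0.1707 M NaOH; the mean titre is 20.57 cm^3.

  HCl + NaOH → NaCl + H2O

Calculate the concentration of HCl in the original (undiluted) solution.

n(NaOH) = 0.02057 × 0.1707 = 3.511 × 10^-3 mol
n(HCl) in the aliquot = 3.511 × 10^-3 mol (1:1 ratio)
[HCl]_dilute = 3.511 × 10^-3 / 0.05000 = 0.07023 mol/L
Dilution factor = 200.0 / 25.04 = 7.987
[HCl]_stock = 0.07023 × 7.987 = 0.5609 mol/L

0.5609 M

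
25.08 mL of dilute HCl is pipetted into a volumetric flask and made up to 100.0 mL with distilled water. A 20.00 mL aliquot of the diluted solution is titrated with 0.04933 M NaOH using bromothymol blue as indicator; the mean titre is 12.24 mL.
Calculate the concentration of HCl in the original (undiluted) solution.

0.1204 M

HCl + NaOH → NaCl + H2O
n(NaOH) = 0.01224 × 0.04933 = 6.038 × 10^-4 mol
n(HCl) in the aliquot = 6.038 × 10^-4 mol (1:1 ratio)
[HCl]_dilute = 6.038 × 10^-4 / 0.02000 = 0.03019 mol/L
Dilution factor = 100.0 / 25.08 = 3.987
[HCl]_stock = 0.03019 × 3.987 = 0.1204 mol/L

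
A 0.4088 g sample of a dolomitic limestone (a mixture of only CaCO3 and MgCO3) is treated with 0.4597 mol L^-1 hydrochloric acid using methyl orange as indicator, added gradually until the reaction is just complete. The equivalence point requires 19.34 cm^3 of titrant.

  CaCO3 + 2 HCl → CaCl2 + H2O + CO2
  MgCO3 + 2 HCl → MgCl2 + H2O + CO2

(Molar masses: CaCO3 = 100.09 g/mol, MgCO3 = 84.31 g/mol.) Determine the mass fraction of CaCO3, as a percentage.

n(HCl) = 0.01934 × 0.4597 = 8.891 × 10^-3 mol
Let x = n(CaCO3), y = n(MgCO3).
Titrant: 2x + 2y = 8.891 × 10^-3;  mass: 100.09x + 84.31y = 0.4088
Solving, x = 2.156 × 10^-3 mol, y = 2.290 × 10^-3 mol
mass of CaCO3 = 2.156 × 10^-3 × 100.09 = 0.2158 g
% CaCO3 = 0.2158 / 0.4088 × 100 = 52.78 %

52.78 %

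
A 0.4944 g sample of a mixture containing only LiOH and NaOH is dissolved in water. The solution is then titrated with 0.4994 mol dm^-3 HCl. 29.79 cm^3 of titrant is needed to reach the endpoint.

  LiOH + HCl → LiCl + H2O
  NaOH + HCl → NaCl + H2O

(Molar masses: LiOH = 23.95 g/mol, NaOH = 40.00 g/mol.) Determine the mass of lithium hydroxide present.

n(HCl) = 0.02979 × 0.4994 = 0.01488 mol
Let x = n(LiOH), y = n(NaOH).
Titrant: 1x + 1y = 0.01488;  mass: 23.95x + 40.00y = 0.4944
Solving, x = 6.273 × 10^-3 mol, y = 8.604 × 10^-3 mol
mass of LiOH = 6.273 × 10^-3 × 23.95 = 0.1502 g

0.1502 g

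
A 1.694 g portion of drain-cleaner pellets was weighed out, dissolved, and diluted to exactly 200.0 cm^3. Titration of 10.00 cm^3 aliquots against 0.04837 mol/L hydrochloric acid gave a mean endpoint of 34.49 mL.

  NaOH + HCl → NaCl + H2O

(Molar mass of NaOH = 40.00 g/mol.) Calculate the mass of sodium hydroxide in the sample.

1.335 g

n(HCl) per titration = 0.03449 × 0.04837 = 1.668 × 10^-3 mol
n(NaOH) in each aliquot = 1.668 × 10^-3 mol (1:1 ratio)
n(NaOH) in the whole flask = 1.668 × 10^-3 × 200.0/10.00 = 0.03337 mol
mass of NaOH = 0.03337 × 40.00 = 1.335 g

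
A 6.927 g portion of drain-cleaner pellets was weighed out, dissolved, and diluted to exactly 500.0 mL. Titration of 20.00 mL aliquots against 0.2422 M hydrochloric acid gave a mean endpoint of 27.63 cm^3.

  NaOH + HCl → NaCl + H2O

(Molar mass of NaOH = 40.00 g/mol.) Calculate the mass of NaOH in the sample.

6.692 g

n(HCl) per titration = 0.02763 × 0.2422 = 6.692 × 10^-3 mol
n(NaOH) in each aliquot = 6.692 × 10^-3 mol (1:1 ratio)
n(NaOH) in the whole flask = 6.692 × 10^-3 × 500.0/20.00 = 0.1673 mol
mass of NaOH = 0.1673 × 40.00 = 6.692 g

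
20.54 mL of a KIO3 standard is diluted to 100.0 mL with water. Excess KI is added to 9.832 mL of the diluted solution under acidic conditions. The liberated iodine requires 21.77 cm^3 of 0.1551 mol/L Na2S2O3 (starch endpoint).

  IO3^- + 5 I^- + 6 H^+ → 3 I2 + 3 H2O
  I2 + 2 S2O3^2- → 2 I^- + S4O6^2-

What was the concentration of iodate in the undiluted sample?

0.2787 mol/L

n(S2O3^2-) = 0.02177 × 0.1551 = 3.377 × 10^-3 mol
n(I2) = n(S2O3^2-)/2 = 1.688 × 10^-3 mol
From the 1:3 ratio, n(IO3^-) in the aliquot = 1/3 × 1.688 × 10^-3 = 5.628 × 10^-4 mol
[IO3^-]_dilute = 5.628 × 10^-4 / 0.009832 = 0.05724 mol/L
[IO3^-]_original = 0.05724 × 100.0/20.54 = 0.2787 mol/L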